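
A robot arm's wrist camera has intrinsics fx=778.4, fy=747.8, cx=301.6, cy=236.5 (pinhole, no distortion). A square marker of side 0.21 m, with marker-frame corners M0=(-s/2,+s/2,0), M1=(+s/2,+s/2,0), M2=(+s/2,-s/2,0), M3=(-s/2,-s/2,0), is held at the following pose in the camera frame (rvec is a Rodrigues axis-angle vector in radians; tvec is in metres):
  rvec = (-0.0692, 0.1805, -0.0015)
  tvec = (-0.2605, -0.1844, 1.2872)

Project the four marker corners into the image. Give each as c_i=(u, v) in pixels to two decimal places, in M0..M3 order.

c0=(83.27, 191.11) c1=(204.26, 188.79) c2=(205.97, 66.52) c3=(86.27, 72.31)

Intrinsics K: fx=778.4, fy=747.8, cx=301.6, cy=236.5
Marker side s = 0.21 m; corners in marker frame (Z=0):
  M0 = (-0.1050, +0.1050, 0)
  M1 = (+0.1050, +0.1050, 0)
  M2 = (+0.1050, -0.1050, 0)
  M3 = (-0.1050, -0.1050, 0)
rvec = (-0.0692, 0.1805, -0.0015), |rvec| = θ = 0.19332 rad = 11.076°
Rodrigues: sinθ=0.19211, 1−cosθ=0.01863; R = I + sinθ·[k]× + (1−cosθ)·[k]×²:
    [+0.98376 -0.00474 +0.17943]
    [-0.00772 +0.99761 +0.06863]
    [-0.17933 -0.06890 +0.98137]
t = (-0.2605, -0.1844, 1.2872) m
M0: Pc = R·M0+t = (-0.36429, -0.07884, +1.29879); u = 778.4·(-0.36429)/1.29879 + 301.6 = 83.2707, v = 747.8·(-0.07884)/1.29879 + 236.5 = 191.1064
M1: Pc = R·M1+t = (-0.15770, -0.08046, +1.26114); u = 778.4·(-0.15770)/1.26114 + 301.6 = 204.2627, v = 747.8·(-0.08046)/1.26114 + 236.5 = 188.7901
M2: Pc = R·M2+t = (-0.15671, -0.28996, +1.27561); u = 778.4·(-0.15671)/1.27561 + 301.6 = 205.9736, v = 747.8·(-0.28996)/1.27561 + 236.5 = 66.5167
M3: Pc = R·M3+t = (-0.36330, -0.28834, +1.31326); u = 778.4·(-0.36330)/1.31326 + 301.6 = 86.2657, v = 747.8·(-0.28834)/1.31326 + 236.5 = 72.3138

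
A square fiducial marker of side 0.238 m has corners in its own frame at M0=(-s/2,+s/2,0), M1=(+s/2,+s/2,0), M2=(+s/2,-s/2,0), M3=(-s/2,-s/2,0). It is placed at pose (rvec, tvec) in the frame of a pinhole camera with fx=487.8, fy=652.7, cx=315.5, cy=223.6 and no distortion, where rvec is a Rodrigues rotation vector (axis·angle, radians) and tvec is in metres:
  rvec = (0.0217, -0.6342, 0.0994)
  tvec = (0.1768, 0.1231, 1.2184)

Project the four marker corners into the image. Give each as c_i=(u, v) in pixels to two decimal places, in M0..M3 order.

c0=(345.14, 355.24) c1=(414.10, 351.20) c2=(422.86, 231.16) c3=(355.11, 220.45)

Intrinsics K: fx=487.8, fy=652.7, cx=315.5, cy=223.6
Marker side s = 0.238 m; corners in marker frame (Z=0):
  M0 = (-0.1190, +0.1190, 0)
  M1 = (+0.1190, +0.1190, 0)
  M2 = (+0.1190, -0.1190, 0)
  M3 = (-0.1190, -0.1190, 0)
rvec = (0.0217, -0.6342, 0.0994), |rvec| = θ = 0.64231 rad = 36.802°
Rodrigues: sinθ=0.59905, 1−cosθ=0.19929; R = I + sinθ·[k]× + (1−cosθ)·[k]×²:
    [+0.80094 -0.09935 -0.59044]
    [+0.08606 +0.99500 -0.05069]
    [+0.59252 -0.01021 +0.80549]
t = (0.1768, 0.1231, 1.2184) m
M0: Pc = R·M0+t = (+0.06966, +0.23126, +1.14667); u = 487.8·(+0.06966)/1.14667 + 315.5 = 345.1358, v = 652.7·(+0.23126)/1.14667 + 223.6 = 355.2382
M1: Pc = R·M1+t = (+0.26029, +0.25175, +1.28770); u = 487.8·(+0.26029)/1.28770 + 315.5 = 414.1018, v = 652.7·(+0.25175)/1.28770 + 223.6 = 351.2035
M2: Pc = R·M2+t = (+0.28394, +0.01494, +1.29013); u = 487.8·(+0.28394)/1.29013 + 315.5 = 422.8566, v = 652.7·(+0.01494)/1.29013 + 223.6 = 231.1563
M3: Pc = R·M3+t = (+0.09331, -0.00555, +1.14910); u = 487.8·(+0.09331)/1.14910 + 315.5 = 355.1109, v = 652.7·(-0.00555)/1.14910 + 223.6 = 220.4500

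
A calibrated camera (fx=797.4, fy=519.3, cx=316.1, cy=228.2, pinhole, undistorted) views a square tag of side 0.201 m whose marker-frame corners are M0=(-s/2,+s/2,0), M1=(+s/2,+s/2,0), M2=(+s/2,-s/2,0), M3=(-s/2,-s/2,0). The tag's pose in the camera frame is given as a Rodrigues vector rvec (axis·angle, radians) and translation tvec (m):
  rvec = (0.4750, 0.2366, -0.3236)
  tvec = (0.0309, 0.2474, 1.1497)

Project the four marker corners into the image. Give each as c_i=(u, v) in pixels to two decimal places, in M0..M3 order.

c0=(299.21, 380.03) c1=(425.67, 365.45) c2=(380.88, 294.61) c3=(247.66, 313.94)

Intrinsics K: fx=797.4, fy=519.3, cx=316.1, cy=228.2
Marker side s = 0.201 m; corners in marker frame (Z=0):
  M0 = (-0.1005, +0.1005, 0)
  M1 = (+0.1005, +0.1005, 0)
  M2 = (+0.1005, -0.1005, 0)
  M3 = (-0.1005, -0.1005, 0)
rvec = (0.4750, 0.2366, -0.3236), |rvec| = θ = 0.62155 rad = 35.612°
Rodrigues: sinθ=0.58229, 1−cosθ=0.18702; R = I + sinθ·[k]× + (1−cosθ)·[k]×²:
    [+0.92221 +0.35757 +0.14725]
    [-0.24876 +0.84008 -0.48207]
    [-0.29607 +0.40794 +0.86367]
t = (0.0309, 0.2474, 1.1497) m
M0: Pc = R·M0+t = (-0.02585, +0.35683, +1.22045); u = 797.4·(-0.02585)/1.22045 + 316.1 = 299.2132, v = 519.3·(+0.35683)/1.22045 + 228.2 = 380.0295
M1: Pc = R·M1+t = (+0.15952, +0.30683, +1.16094); u = 797.4·(+0.15952)/1.16094 + 316.1 = 425.6654, v = 519.3·(+0.30683)/1.16094 + 228.2 = 365.4468
M2: Pc = R·M2+t = (+0.08765, +0.13797, +1.07895); u = 797.4·(+0.08765)/1.07895 + 316.1 = 380.8750, v = 519.3·(+0.13797)/1.07895 + 228.2 = 294.6063
M3: Pc = R·M3+t = (-0.09772, +0.18797, +1.13846); u = 797.4·(-0.09772)/1.13846 + 316.1 = 247.6566, v = 519.3·(+0.18797)/1.13846 + 228.2 = 313.9423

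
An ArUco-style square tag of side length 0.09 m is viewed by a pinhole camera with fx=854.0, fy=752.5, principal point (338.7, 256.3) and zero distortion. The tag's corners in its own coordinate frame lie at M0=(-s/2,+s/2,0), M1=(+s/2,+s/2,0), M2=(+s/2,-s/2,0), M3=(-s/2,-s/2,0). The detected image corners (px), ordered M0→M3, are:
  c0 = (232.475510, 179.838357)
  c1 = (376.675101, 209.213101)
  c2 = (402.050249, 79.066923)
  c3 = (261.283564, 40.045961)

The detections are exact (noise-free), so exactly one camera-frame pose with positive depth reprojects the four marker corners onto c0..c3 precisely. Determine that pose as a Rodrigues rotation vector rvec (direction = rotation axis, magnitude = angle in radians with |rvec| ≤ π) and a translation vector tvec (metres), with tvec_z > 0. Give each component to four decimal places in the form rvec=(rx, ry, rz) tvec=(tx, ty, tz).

rvec=(-0.0180, -0.4186, 0.1808) tvec=(-0.0102, -0.0839, 0.4896)

Intrinsics K: fx=854.0, fy=752.5, cx=338.7, cy=256.3
Marker side s = 0.09 m; corners in marker frame (Z=0):
  M0 = (-0.0450, +0.0450, 0)
  M1 = (+0.0450, +0.0450, 0)
  M2 = (+0.0450, -0.0450, 0)
  M3 = (-0.0450, -0.0450, 0)
Detected image corners:
  c0 = (232.475510, 179.838357) px
  c1 = (376.675101, 209.213101) px
  c2 = (402.050249, 79.066923) px
  c3 = (261.283564, 40.045961) px
Planar DLT: solve 8×8 A·h = b for H (H[2,2]=1):
  H  [+1844.64815 -335.73462 +320.82524]
  H  [+484.71325 +1483.52973 +127.33568]
  H  [+0.82232 -0.11135 +1.00000]
B = K⁻¹H; ‖b₁‖=2.042509, ‖b₂‖=2.042508; λ = 2/(‖b₁‖+‖b₂‖) = 0.489594, sign → tz>0 ⇒ λ=+0.489594
r₁ = λ·B[:,0] = (+0.89785,+0.17824,+0.40260); r₂ = λ·B[:,1] = (-0.17085,+0.98379,-0.05452)
r₃ = r₁×r₂ = (-0.40579,-0.01984,+0.91375); SVD([r₁ r₂ r₃]) → R = UVᵀ:
  R  [+0.89785 -0.17085 -0.40579]
  R  [+0.17824 +0.98379 -0.01984]
  R  [+0.40260 -0.05452 +0.91375]
t = (-0.01025, -0.08391, +0.48959) m
tr R = 2.795390; θ = arccos((tr R − 1)/2) = 0.456286 rad = 26.143°
axis k = ((R−Rᵀ)₃₂, (R−Rᵀ)₁₃, (R−Rᵀ)₂₁) / (2 sinθ) = (-0.039350, -0.917346, +0.396142)
rvec = θ·k = (-0.017955, -0.418572, +0.180754)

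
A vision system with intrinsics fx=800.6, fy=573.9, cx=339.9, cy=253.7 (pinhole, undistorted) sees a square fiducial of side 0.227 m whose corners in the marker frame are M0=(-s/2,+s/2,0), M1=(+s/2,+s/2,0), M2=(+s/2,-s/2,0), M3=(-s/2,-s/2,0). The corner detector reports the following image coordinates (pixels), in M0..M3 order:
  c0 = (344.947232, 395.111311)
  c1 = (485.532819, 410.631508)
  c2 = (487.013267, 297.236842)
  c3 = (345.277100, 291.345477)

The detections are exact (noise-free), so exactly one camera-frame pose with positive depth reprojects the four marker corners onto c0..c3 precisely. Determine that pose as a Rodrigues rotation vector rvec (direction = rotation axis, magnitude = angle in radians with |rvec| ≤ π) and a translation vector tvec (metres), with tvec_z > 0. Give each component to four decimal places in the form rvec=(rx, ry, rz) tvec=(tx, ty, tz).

Intrinsics K: fx=800.6, fy=573.9, cx=339.9, cy=253.7
Marker side s = 0.227 m; corners in marker frame (Z=0):
  M0 = (-0.1135, +0.1135, 0)
  M1 = (+0.1135, +0.1135, 0)
  M2 = (+0.1135, -0.1135, 0)
  M3 = (-0.1135, -0.1135, 0)
Detected image corners:
  c0 = (344.947232, 395.111311) px
  c1 = (485.532819, 410.631508) px
  c2 = (487.013267, 297.236842) px
  c3 = (345.277100, 291.345477) px
Planar DLT: solve 8×8 A·h = b for H (H[2,2]=1):
  H  [+458.08261 +10.00194 +412.53501]
  H  [-90.08102 +489.01466 +348.54763]
  H  [-0.39395 +0.03338 +1.00000]
B = K⁻¹H; ‖b₁‖=0.838001, ‖b₂‖=0.838001; λ = 2/(‖b₁‖+‖b₂‖) = 1.193316, sign → tz>0 ⇒ λ=+1.193316
r₁ = λ·B[:,0] = (+0.88237,+0.02051,-0.47011); r₂ = λ·B[:,1] = (-0.00200,+0.99920,+0.03983)
r₃ = r₁×r₂ = (+0.47055,-0.03421,+0.88171); SVD([r₁ r₂ r₃]) → R = UVᵀ:
  R  [+0.88237 -0.00200 +0.47055]
  R  [+0.02051 +0.99920 -0.03421]
  R  [-0.47011 +0.03983 +0.88171]
t = (+0.10826, +0.19722, +1.19332) m
tr R = 2.763286; θ = arccos((tr R − 1)/2) = 0.491464 rad = 28.159°
axis k = ((R−Rᵀ)₃₂, (R−Rᵀ)₁₃, (R−Rᵀ)₂₁) / (2 sinθ) = (+0.078446, +0.996633, +0.023853)
rvec = θ·k = (+0.038553, +0.489809, +0.011723)

rvec=(0.0386, 0.4898, 0.0117) tvec=(0.1083, 0.1972, 1.1933)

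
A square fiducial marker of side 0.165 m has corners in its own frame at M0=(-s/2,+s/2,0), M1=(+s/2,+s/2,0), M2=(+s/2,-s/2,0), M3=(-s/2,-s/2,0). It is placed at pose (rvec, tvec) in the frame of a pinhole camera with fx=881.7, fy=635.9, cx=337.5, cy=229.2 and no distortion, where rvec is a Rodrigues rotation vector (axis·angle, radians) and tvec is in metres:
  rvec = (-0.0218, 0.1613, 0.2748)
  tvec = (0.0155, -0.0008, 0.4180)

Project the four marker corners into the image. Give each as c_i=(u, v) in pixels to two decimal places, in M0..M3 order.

c0=(163.20, 312.41) c1=(493.08, 387.48) c2=(590.88, 137.97) c3=(254.87, 78.31)

Intrinsics K: fx=881.7, fy=635.9, cx=337.5, cy=229.2
Marker side s = 0.165 m; corners in marker frame (Z=0):
  M0 = (-0.0825, +0.0825, 0)
  M1 = (+0.0825, +0.0825, 0)
  M2 = (+0.0825, -0.0825, 0)
  M3 = (-0.0825, -0.0825, 0)
rvec = (-0.0218, 0.1613, 0.2748), |rvec| = θ = 0.31939 rad = 18.300°
Rodrigues: sinθ=0.31398, 1−cosθ=0.05057; R = I + sinθ·[k]× + (1−cosθ)·[k]×²:
    [+0.94966 -0.27190 +0.15560]
    [+0.26841 +0.96233 +0.04341]
    [-0.16154 +0.00054 +0.98687]
t = (0.0155, -0.0008, 0.4180) m
M0: Pc = R·M0+t = (-0.08528, +0.05645, +0.43137); u = 881.7·(-0.08528)/0.43137 + 337.5 = 163.1954, v = 635.9·(+0.05645)/0.43137 + 229.2 = 312.4123
M1: Pc = R·M1+t = (+0.07142, +0.10074, +0.40472); u = 881.7·(+0.07142)/0.40472 + 337.5 = 493.0835, v = 635.9·(+0.10074)/0.40472 + 229.2 = 387.4778
M2: Pc = R·M2+t = (+0.11628, -0.05805, +0.40463); u = 881.7·(+0.11628)/0.40463 + 337.5 = 590.8756, v = 635.9·(-0.05805)/0.40463 + 229.2 = 137.9733
M3: Pc = R·M3+t = (-0.04042, -0.10234, +0.43128); u = 881.7·(-0.04042)/0.43128 + 337.5 = 254.8750, v = 635.9·(-0.10234)/0.43128 + 229.2 = 78.3122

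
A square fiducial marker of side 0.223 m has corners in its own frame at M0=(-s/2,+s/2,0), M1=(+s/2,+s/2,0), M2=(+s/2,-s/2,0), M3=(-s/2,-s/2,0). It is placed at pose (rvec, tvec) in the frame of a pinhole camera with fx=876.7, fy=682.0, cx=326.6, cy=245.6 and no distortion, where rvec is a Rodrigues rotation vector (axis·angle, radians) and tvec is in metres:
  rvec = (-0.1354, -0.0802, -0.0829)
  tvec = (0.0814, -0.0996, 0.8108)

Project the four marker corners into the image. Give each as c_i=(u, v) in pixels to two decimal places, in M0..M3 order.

Intrinsics K: fx=876.7, fy=682.0, cx=326.6, cy=245.6
Marker side s = 0.223 m; corners in marker frame (Z=0):
  M0 = (-0.1115, +0.1115, 0)
  M1 = (+0.1115, +0.1115, 0)
  M2 = (+0.1115, -0.1115, 0)
  M3 = (-0.1115, -0.1115, 0)
rvec = (-0.1354, -0.0802, -0.0829), |rvec| = θ = 0.17787 rad = 10.191°
Rodrigues: sinθ=0.17693, 1−cosθ=0.01578; R = I + sinθ·[k]× + (1−cosθ)·[k]×²:
    [+0.99337 +0.08788 -0.07418]
    [-0.07705 +0.98743 +0.13800]
    [+0.08538 -0.13137 +0.98765]
t = (0.0814, -0.0996, 0.8108) m
M0: Pc = R·M0+t = (-0.01956, +0.01909, +0.78663); u = 876.7·(-0.01956)/0.78663 + 326.6 = 304.7985, v = 682.0·(+0.01909)/0.78663 + 245.6 = 262.1502
M1: Pc = R·M1+t = (+0.20196, +0.00191, +0.80567); u = 876.7·(+0.20196)/0.80567 + 326.6 = 546.3635, v = 682.0·(+0.00191)/0.80567 + 245.6 = 247.2148
M2: Pc = R·M2+t = (+0.18236, -0.21829, +0.83497); u = 876.7·(+0.18236)/0.83497 + 326.6 = 518.0764, v = 682.0·(-0.21829)/0.83497 + 245.6 = 67.3016
M3: Pc = R·M3+t = (-0.03916, -0.20111, +0.81593); u = 876.7·(-0.03916)/0.81593 + 326.6 = 284.5247, v = 682.0·(-0.20111)/0.81593 + 245.6 = 77.5027

c0=(304.80, 262.15) c1=(546.36, 247.21) c2=(518.08, 67.30) c3=(284.52, 77.50)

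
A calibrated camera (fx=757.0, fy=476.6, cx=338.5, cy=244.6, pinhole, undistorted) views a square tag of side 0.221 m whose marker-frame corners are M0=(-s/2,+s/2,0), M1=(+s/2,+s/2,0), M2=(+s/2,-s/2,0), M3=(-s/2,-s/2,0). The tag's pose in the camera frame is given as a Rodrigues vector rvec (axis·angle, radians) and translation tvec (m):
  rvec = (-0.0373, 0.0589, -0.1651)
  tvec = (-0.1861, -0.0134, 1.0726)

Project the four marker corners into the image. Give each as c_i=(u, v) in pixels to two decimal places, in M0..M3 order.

c0=(143.36, 295.09) c1=(296.25, 279.28) c2=(271.13, 182.04) c3=(119.84, 198.82)

Intrinsics K: fx=757.0, fy=476.6, cx=338.5, cy=244.6
Marker side s = 0.221 m; corners in marker frame (Z=0):
  M0 = (-0.1105, +0.1105, 0)
  M1 = (+0.1105, +0.1105, 0)
  M2 = (+0.1105, -0.1105, 0)
  M3 = (-0.1105, -0.1105, 0)
rvec = (-0.0373, 0.0589, -0.1651), |rvec| = θ = 0.17922 rad = 10.268°
Rodrigues: sinθ=0.17826, 1−cosθ=0.01602; R = I + sinθ·[k]× + (1−cosθ)·[k]×²:
    [+0.98468 +0.16312 +0.06166]
    [-0.16531 +0.98571 +0.03225]
    [-0.05551 -0.04195 +0.99758]
t = (-0.1861, -0.0134, 1.0726) m
M0: Pc = R·M0+t = (-0.27688, +0.11379, +1.07410); u = 757.0·(-0.27688)/1.07410 + 338.5 = 143.3601, v = 476.6·(+0.11379)/1.07410 + 244.6 = 295.0903
M1: Pc = R·M1+t = (-0.05927, +0.07725, +1.06183); u = 757.0·(-0.05927)/1.06183 + 338.5 = 296.2465, v = 476.6·(+0.07725)/1.06183 + 244.6 = 279.2754
M2: Pc = R·M2+t = (-0.09532, -0.14059, +1.07110); u = 757.0·(-0.09532)/1.07110 + 338.5 = 271.1340, v = 476.6·(-0.14059)/1.07110 + 244.6 = 182.0434
M3: Pc = R·M3+t = (-0.31293, -0.10405, +1.08337); u = 757.0·(-0.31293)/1.08337 + 338.5 = 119.8402, v = 476.6·(-0.10405)/1.08337 + 244.6 = 198.8241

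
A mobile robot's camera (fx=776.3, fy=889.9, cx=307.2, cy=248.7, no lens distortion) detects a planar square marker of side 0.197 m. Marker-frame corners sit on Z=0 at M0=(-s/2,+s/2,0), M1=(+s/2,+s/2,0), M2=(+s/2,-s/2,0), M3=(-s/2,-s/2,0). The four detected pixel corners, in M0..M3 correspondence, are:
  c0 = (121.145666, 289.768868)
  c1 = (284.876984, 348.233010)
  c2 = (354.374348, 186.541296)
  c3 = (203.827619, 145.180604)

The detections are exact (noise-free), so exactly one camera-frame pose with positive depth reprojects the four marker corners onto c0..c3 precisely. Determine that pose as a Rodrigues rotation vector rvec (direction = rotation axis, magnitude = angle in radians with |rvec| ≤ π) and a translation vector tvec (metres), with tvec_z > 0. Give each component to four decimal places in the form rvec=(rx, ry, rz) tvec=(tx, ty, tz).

rvec=(-0.6202, 0.2388, 0.3487) tvec=(-0.0744, -0.0114, 0.8659)

Intrinsics K: fx=776.3, fy=889.9, cx=307.2, cy=248.7
Marker side s = 0.197 m; corners in marker frame (Z=0):
  M0 = (-0.0985, +0.0985, 0)
  M1 = (+0.0985, +0.0985, 0)
  M2 = (+0.0985, -0.0985, 0)
  M3 = (-0.0985, -0.0985, 0)
Detected image corners:
  c0 = (121.145666, 289.768868) px
  c1 = (284.876984, 348.233010) px
  c2 = (354.374348, 186.541296) px
  c3 = (203.827619, 145.180604) px
Planar DLT: solve 8×8 A·h = b for H (H[2,2]=1):
  H  [+706.53332 -533.28828 +240.46156]
  H  [+161.13480 +629.12005 +236.95937]
  H  [-0.36976 -0.60495 +1.00000]
B = K⁻¹H; ‖b₁‖=1.154859, ‖b₂‖=1.154859; λ = 2/(‖b₁‖+‖b₂‖) = 0.865907, sign → tz>0 ⇒ λ=+0.865907
r₁ = λ·B[:,0] = (+0.91479,+0.24627,-0.32018); r₂ = λ·B[:,1] = (-0.38755,+0.75855,-0.52383)
r₃ = r₁×r₂ = (+0.11387,+0.60328,+0.78936); SVD([r₁ r₂ r₃]) → R = UVᵀ:
  R  [+0.91479 -0.38755 +0.11387]
  R  [+0.24627 +0.75855 +0.60328]
  R  [-0.32018 -0.52383 +0.78936]
t = (-0.07444, -0.01142, +0.86591) m
tr R = 2.462700; θ = arccos((tr R − 1)/2) = 0.750497 rad = 43.000°
axis k = ((R−Rᵀ)₃₂, (R−Rᵀ)₁₃, (R−Rᵀ)₂₁) / (2 sinθ) = (-0.826327, +0.318213, +0.464677)
rvec = θ·k = (-0.620156, +0.238818, +0.348739)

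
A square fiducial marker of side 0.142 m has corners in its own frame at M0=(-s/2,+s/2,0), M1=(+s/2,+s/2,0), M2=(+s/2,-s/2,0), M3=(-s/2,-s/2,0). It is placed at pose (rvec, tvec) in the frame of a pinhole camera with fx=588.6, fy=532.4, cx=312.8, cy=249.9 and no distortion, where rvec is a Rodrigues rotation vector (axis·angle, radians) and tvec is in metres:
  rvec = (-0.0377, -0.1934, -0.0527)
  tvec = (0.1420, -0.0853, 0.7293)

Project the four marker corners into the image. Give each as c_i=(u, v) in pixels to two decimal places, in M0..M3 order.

Intrinsics K: fx=588.6, fy=532.4, cx=312.8, cy=249.9
Marker side s = 0.142 m; corners in marker frame (Z=0):
  M0 = (-0.0710, +0.0710, 0)
  M1 = (+0.0710, +0.0710, 0)
  M2 = (+0.0710, -0.0710, 0)
  M3 = (-0.0710, -0.0710, 0)
rvec = (-0.0377, -0.1934, -0.0527), |rvec| = θ = 0.20397 rad = 11.686°
Rodrigues: sinθ=0.20255, 1−cosθ=0.02073; R = I + sinθ·[k]× + (1−cosθ)·[k]×²:
    [+0.97998 +0.05597 -0.19107]
    [-0.04870 +0.99791 +0.04252]
    [+0.19305 -0.03236 +0.98065]
t = (0.1420, -0.0853, 0.7293) m
M0: Pc = R·M0+t = (+0.07640, -0.01099, +0.71330); u = 588.6·(+0.07640)/0.71330 + 312.8 = 375.8401, v = 532.4·(-0.01099)/0.71330 + 249.9 = 241.6966
M1: Pc = R·M1+t = (+0.21555, -0.01791, +0.74071); u = 588.6·(+0.21555)/0.74071 + 312.8 = 484.0873, v = 532.4·(-0.01791)/0.74071 + 249.9 = 237.0294
M2: Pc = R·M2+t = (+0.20760, -0.15961, +0.74530); u = 588.6·(+0.20760)/0.74530 + 312.8 = 476.7547, v = 532.4·(-0.15961)/0.74530 + 249.9 = 135.8848
M3: Pc = R·M3+t = (+0.06845, -0.15269, +0.71789); u = 588.6·(+0.06845)/0.71789 + 312.8 = 368.9204, v = 532.4·(-0.15269)/0.71789 + 249.9 = 136.6599

c0=(375.84, 241.70) c1=(484.09, 237.03) c2=(476.75, 135.88) c3=(368.92, 136.66)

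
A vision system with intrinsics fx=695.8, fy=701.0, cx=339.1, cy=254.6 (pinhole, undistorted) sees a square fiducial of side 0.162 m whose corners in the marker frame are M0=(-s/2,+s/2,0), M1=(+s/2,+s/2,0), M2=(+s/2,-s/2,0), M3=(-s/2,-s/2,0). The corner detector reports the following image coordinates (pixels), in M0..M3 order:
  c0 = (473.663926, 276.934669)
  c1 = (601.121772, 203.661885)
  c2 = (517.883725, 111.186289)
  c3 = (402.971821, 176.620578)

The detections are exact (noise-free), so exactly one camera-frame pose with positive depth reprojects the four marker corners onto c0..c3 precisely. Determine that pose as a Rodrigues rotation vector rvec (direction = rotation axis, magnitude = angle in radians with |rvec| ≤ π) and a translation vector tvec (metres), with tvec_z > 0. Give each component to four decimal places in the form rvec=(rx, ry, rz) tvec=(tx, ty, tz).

rvec=(-0.5522, 0.1219, -0.5085) tvec=(0.1830, -0.0749, 0.8062)

Intrinsics K: fx=695.8, fy=701.0, cx=339.1, cy=254.6
Marker side s = 0.162 m; corners in marker frame (Z=0):
  M0 = (-0.0810, +0.0810, 0)
  M1 = (+0.0810, +0.0810, 0)
  M2 = (+0.0810, -0.0810, 0)
  M3 = (-0.0810, -0.0810, 0)
Detected image corners:
  c0 = (473.663926, 276.934669) px
  c1 = (601.121772, 203.661885) px
  c2 = (517.883725, 111.186289) px
  c3 = (402.971821, 176.620578) px
Planar DLT: solve 8×8 A·h = b for H (H[2,2]=1):
  H  [+760.43299 +147.18046 +497.00307]
  H  [-421.25983 +468.67848 +189.45292]
  H  [+0.02894 -0.65744 +1.00000]
B = K⁻¹H; ‖b₁‖=1.240358, ‖b₂‖=1.240358; λ = 2/(‖b₁‖+‖b₂‖) = 0.806219, sign → tz>0 ⇒ λ=+0.806219
r₁ = λ·B[:,0] = (+0.86974,-0.49297,+0.02333); r₂ = λ·B[:,1] = (+0.42885,+0.73153,-0.53004)
r₃ = r₁×r₂ = (+0.24422,+0.47100,+0.84765); SVD([r₁ r₂ r₃]) → R = UVᵀ:
  R  [+0.86974 +0.42885 +0.24422]
  R  [-0.49297 +0.73153 +0.47100]
  R  [+0.02333 -0.53004 +0.84765]
t = (+0.18296, -0.07493, +0.80622) m
tr R = 2.448922; θ = arccos((tr R − 1)/2) = 0.760544 rad = 43.576°
axis k = ((R−Rᵀ)₃₂, (R−Rᵀ)₁₃, (R−Rᵀ)₂₁) / (2 sinθ) = (-0.726113, +0.160221, -0.668647)
rvec = θ·k = (-0.552241, +0.121855, -0.508536)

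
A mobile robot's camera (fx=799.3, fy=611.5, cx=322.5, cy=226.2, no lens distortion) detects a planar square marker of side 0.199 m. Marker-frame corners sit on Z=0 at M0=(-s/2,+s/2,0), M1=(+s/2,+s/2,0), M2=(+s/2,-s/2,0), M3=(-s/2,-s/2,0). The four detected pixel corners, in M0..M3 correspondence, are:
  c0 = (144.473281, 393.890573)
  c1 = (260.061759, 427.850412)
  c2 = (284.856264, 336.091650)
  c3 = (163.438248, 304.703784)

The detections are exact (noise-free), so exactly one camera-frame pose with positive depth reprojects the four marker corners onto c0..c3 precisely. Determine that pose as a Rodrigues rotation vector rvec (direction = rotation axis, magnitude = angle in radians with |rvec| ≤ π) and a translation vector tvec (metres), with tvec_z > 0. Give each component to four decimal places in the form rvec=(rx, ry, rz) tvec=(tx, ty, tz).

Intrinsics K: fx=799.3, fy=611.5, cx=322.5, cy=226.2
Marker side s = 0.199 m; corners in marker frame (Z=0):
  M0 = (-0.0995, +0.0995, 0)
  M1 = (+0.0995, +0.0995, 0)
  M2 = (+0.0995, -0.0995, 0)
  M3 = (-0.0995, -0.0995, 0)
Detected image corners:
  c0 = (144.473281, 393.890573) px
  c1 = (260.061759, 427.850412) px
  c2 = (284.856264, 336.091650) px
  c3 = (163.438248, 304.703784) px
Planar DLT: solve 8×8 A·h = b for H (H[2,2]=1):
  H  [+548.79384 -65.49280 +211.69906]
  H  [+84.75409 +530.19118 +366.21217]
  H  [-0.21762 +0.20702 +1.00000]
B = K⁻¹H; ‖b₁‖=0.833700, ‖b₂‖=0.833700; λ = 2/(‖b₁‖+‖b₂‖) = 1.199473, sign → tz>0 ⇒ λ=+1.199473
r₁ = λ·B[:,0] = (+0.92887,+0.26280,-0.26103); r₂ = λ·B[:,1] = (-0.19847,+0.94813,+0.24832)
r₃ = r₁×r₂ = (+0.31275,-0.17885,+0.93285); SVD([r₁ r₂ r₃]) → R = UVᵀ:
  R  [+0.92887 -0.19847 +0.31275]
  R  [+0.26280 +0.94813 -0.17885]
  R  [-0.26103 +0.24832 +0.93285]
t = (-0.16627, +0.27464, +1.19947) m
tr R = 2.809844; θ = arccos((tr R − 1)/2) = 0.439600 rad = 25.187°
axis k = ((R−Rᵀ)₃₂, (R−Rᵀ)₁₃, (R−Rᵀ)₂₁) / (2 sinθ) = (+0.501863, +0.674116, +0.541942)
rvec = θ·k = (+0.220619, +0.296341, +0.238238)

rvec=(0.2206, 0.2963, 0.2382) tvec=(-0.1663, 0.2746, 1.1995)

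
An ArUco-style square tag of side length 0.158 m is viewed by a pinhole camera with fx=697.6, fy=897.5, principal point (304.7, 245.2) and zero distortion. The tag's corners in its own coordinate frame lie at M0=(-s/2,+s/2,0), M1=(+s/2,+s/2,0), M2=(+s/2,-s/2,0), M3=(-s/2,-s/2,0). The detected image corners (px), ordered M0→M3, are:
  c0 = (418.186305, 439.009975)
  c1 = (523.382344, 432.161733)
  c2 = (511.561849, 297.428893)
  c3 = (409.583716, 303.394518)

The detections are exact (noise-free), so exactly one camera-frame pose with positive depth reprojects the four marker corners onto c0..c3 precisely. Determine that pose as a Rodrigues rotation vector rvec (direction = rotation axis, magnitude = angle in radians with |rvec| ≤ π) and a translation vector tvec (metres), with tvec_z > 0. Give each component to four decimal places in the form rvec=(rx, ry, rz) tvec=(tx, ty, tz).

Intrinsics K: fx=697.6, fy=897.5, cx=304.7, cy=245.2
Marker side s = 0.158 m; corners in marker frame (Z=0):
  M0 = (-0.0790, +0.0790, 0)
  M1 = (+0.0790, +0.0790, 0)
  M2 = (+0.0790, -0.0790, 0)
  M3 = (-0.0790, -0.0790, 0)
Detected image corners:
  c0 = (418.186305, 439.009975) px
  c1 = (523.382344, 432.161733) px
  c2 = (511.561849, 297.428893) px
  c3 = (409.583716, 303.394518) px
Planar DLT: solve 8×8 A·h = b for H (H[2,2]=1):
  H  [+670.28937 -28.36497 +465.72834]
  H  [-28.78242 +782.01676 +366.92416]
  H  [+0.03186 -0.19975 +1.00000]
B = K⁻¹H; ‖b₁‖=0.948348, ‖b₂‖=0.948348; λ = 2/(‖b₁‖+‖b₂‖) = 1.054465, sign → tz>0 ⇒ λ=+1.054465
r₁ = λ·B[:,0] = (+0.99851,-0.04299,+0.03359); r₂ = λ·B[:,1] = (+0.04913,+0.97633,-0.21063)
r₃ = r₁×r₂ = (-0.02374,+0.21197,+0.97699); SVD([r₁ r₂ r₃]) → R = UVᵀ:
  R  [+0.99851 +0.04913 -0.02374]
  R  [-0.04299 +0.97633 +0.21197]
  R  [+0.03359 -0.21063 +0.97699]
t = (+0.24340, +0.14301, +1.05447) m
tr R = 2.951829; θ = arccos((tr R − 1)/2) = 0.219923 rad = 12.601°
axis k = ((R−Rᵀ)₃₂, (R−Rᵀ)₁₃, (R−Rᵀ)₂₁) / (2 sinθ) = (-0.968584, -0.131410, -0.211133)
rvec = θ·k = (-0.213014, -0.028900, -0.046433)

rvec=(-0.2130, -0.0289, -0.0464) tvec=(0.2434, 0.1430, 1.0545)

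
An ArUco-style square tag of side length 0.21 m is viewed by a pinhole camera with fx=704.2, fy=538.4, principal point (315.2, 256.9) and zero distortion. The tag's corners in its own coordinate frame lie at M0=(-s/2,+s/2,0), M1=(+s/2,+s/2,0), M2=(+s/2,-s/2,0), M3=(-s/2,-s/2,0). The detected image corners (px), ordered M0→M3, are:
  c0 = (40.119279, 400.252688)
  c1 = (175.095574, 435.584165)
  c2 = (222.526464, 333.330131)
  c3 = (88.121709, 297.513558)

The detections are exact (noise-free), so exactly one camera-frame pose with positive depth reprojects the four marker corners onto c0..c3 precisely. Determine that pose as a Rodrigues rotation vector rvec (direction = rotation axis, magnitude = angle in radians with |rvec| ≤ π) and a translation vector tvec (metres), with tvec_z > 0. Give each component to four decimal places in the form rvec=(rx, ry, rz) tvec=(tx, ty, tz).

Intrinsics K: fx=704.2, fy=538.4, cx=315.2, cy=256.9
Marker side s = 0.21 m; corners in marker frame (Z=0):
  M0 = (-0.1050, +0.1050, 0)
  M1 = (+0.1050, +0.1050, 0)
  M2 = (+0.1050, -0.1050, 0)
  M3 = (-0.1050, -0.1050, 0)
Detected image corners:
  c0 = (40.119279, 400.252688) px
  c1 = (175.095574, 435.584165) px
  c2 = (222.526464, 333.330131) px
  c3 = (88.121709, 297.513558) px
Planar DLT: solve 8×8 A·h = b for H (H[2,2]=1):
  H  [+644.84138 -228.64930 +131.67910]
  H  [+179.05026 +484.08494 +366.66071]
  H  [+0.02631 -0.01088 +1.00000]
B = K⁻¹H; ‖b₁‖=0.959262, ‖b₂‖=0.959262; λ = 2/(‖b₁‖+‖b₂‖) = 1.042468, sign → tz>0 ⇒ λ=+1.042468
r₁ = λ·B[:,0] = (+0.94232,+0.33359,+0.02743); r₂ = λ·B[:,1] = (-0.33340,+0.94272,-0.01135)
r₃ = r₁×r₂ = (-0.02965,+0.00155,+0.99956); SVD([r₁ r₂ r₃]) → R = UVᵀ:
  R  [+0.94232 -0.33340 -0.02965]
  R  [+0.33359 +0.94272 +0.00155]
  R  [+0.02743 -0.01135 +0.99956]
t = (-0.27168, +0.21252, +1.04247) m
tr R = 2.884593; θ = arccos((tr R − 1)/2) = 0.341372 rad = 19.559°
axis k = ((R−Rᵀ)₃₂, (R−Rᵀ)₁₃, (R−Rᵀ)₂₁) / (2 sinθ) = (-0.019254, -0.085247, +0.996174)
rvec = θ·k = (-0.006573, -0.029101, +0.340066)

rvec=(-0.0066, -0.0291, 0.3401) tvec=(-0.2717, 0.2125, 1.0425)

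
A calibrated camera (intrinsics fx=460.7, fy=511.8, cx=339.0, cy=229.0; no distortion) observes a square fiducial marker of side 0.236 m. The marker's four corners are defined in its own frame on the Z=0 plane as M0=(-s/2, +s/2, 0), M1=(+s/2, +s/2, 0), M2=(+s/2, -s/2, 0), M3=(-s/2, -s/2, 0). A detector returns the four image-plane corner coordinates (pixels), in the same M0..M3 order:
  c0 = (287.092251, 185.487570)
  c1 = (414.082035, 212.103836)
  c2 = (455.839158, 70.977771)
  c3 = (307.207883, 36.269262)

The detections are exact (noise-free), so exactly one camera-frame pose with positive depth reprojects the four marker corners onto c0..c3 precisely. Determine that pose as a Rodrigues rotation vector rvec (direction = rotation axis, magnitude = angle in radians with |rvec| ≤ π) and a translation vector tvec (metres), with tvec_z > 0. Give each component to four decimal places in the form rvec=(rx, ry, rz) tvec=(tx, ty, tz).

rvec=(0.5672, -0.0176, 0.1971) tvec=(0.0447, -0.1466, 0.7756)

Intrinsics K: fx=460.7, fy=511.8, cx=339.0, cy=229.0
Marker side s = 0.236 m; corners in marker frame (Z=0):
  M0 = (-0.1180, +0.1180, 0)
  M1 = (+0.1180, +0.1180, 0)
  M2 = (+0.1180, -0.1180, 0)
  M3 = (-0.1180, -0.1180, 0)
Detected image corners:
  c0 = (287.092251, 185.487570) px
  c1 = (414.082035, 212.103836) px
  c2 = (455.839158, 70.977771) px
  c3 = (307.207883, 36.269262) px
Planar DLT: solve 8×8 A·h = b for H (H[2,2]=1):
  H  [+613.66062 +119.50263 +365.54589]
  H  [+140.06338 +701.52077 +132.24979]
  H  [+0.09132 +0.68592 +1.00000]
B = K⁻¹H; ‖b₁‖=1.289305, ‖b₂‖=1.289305; λ = 2/(‖b₁‖+‖b₂‖) = 0.775611, sign → tz>0 ⇒ λ=+0.775611
r₁ = λ·B[:,0] = (+0.98101,+0.18057,+0.07083); r₂ = λ·B[:,1] = (-0.19028,+0.82509,+0.53200)
r₃ = r₁×r₂ = (+0.03762,-0.53538,+0.84377); SVD([r₁ r₂ r₃]) → R = UVᵀ:
  R  [+0.98101 -0.19028 +0.03762]
  R  [+0.18057 +0.82509 -0.53538]
  R  [+0.07083 +0.53200 +0.84377]
t = (+0.04469, -0.14662, +0.77561) m
tr R = 2.649868; θ = arccos((tr R − 1)/2) = 0.600711 rad = 34.418°
axis k = ((R−Rᵀ)₃₂, (R−Rᵀ)₁₃, (R−Rᵀ)₂₁) / (2 sinθ) = (+0.944203, -0.029376, +0.328051)
rvec = θ·k = (+0.567193, -0.017646, +0.197064)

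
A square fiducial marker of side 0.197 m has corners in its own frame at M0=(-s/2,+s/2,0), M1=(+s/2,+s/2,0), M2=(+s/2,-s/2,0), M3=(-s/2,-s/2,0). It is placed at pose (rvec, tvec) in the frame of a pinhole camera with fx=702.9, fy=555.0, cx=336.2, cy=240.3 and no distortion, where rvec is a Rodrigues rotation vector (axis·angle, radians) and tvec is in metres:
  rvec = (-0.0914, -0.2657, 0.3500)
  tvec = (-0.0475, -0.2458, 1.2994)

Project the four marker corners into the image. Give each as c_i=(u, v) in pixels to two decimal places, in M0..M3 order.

Intrinsics K: fx=702.9, fy=555.0, cx=336.2, cy=240.3
Marker side s = 0.197 m; corners in marker frame (Z=0):
  M0 = (-0.0985, +0.0985, 0)
  M1 = (+0.0985, +0.0985, 0)
  M2 = (+0.0985, -0.0985, 0)
  M3 = (-0.0985, -0.0985, 0)
rvec = (-0.0914, -0.2657, 0.3500), |rvec| = θ = 0.44883 rad = 25.716°
Rodrigues: sinθ=0.43391, 1−cosθ=0.09905; R = I + sinθ·[k]× + (1−cosθ)·[k]×²:
    [+0.90506 -0.32643 -0.27260]
    [+0.35031 +0.93566 +0.04264]
    [+0.24114 -0.13408 +0.96118]
t = (-0.0475, -0.2458, 1.2994) m
M0: Pc = R·M0+t = (-0.16880, -0.18814, +1.26244); u = 702.9·(-0.16880)/1.26244 + 336.2 = 242.2149, v = 555.0·(-0.18814)/1.26244 + 240.3 = 157.5880
M1: Pc = R·M1+t = (+0.00950, -0.11913, +1.30995); u = 702.9·(+0.00950)/1.30995 + 336.2 = 341.2952, v = 555.0·(-0.11913)/1.30995 + 240.3 = 189.8260
M2: Pc = R·M2+t = (+0.07380, -0.30346, +1.33636); u = 702.9·(+0.07380)/1.33636 + 336.2 = 375.0182, v = 555.0·(-0.30346)/1.33636 + 240.3 = 114.2718
M3: Pc = R·M3+t = (-0.10450, -0.37247, +1.28885); u = 702.9·(-0.10450)/1.28885 + 336.2 = 279.2115, v = 555.0·(-0.37247)/1.28885 + 240.3 = 79.9097

c0=(242.21, 157.59) c1=(341.30, 189.83) c2=(375.02, 114.27) c3=(279.21, 79.91)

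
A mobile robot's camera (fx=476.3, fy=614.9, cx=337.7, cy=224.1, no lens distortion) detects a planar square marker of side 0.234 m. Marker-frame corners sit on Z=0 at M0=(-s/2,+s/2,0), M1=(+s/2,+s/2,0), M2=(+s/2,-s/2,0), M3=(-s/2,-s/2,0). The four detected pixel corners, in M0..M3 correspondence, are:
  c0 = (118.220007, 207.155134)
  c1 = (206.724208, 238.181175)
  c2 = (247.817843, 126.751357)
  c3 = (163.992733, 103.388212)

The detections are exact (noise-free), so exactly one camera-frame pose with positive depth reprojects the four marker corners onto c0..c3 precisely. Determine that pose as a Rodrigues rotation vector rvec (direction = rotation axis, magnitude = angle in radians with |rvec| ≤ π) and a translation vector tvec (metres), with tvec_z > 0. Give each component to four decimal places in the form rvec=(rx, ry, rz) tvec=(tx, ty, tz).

rvec=(-0.4308, 0.1930, 0.2868) tvec=(-0.3608, -0.1049, 1.1178)

Intrinsics K: fx=476.3, fy=614.9, cx=337.7, cy=224.1
Marker side s = 0.234 m; corners in marker frame (Z=0):
  M0 = (-0.1170, +0.1170, 0)
  M1 = (+0.1170, +0.1170, 0)
  M2 = (+0.1170, -0.1170, 0)
  M3 = (-0.1170, -0.1170, 0)
Detected image corners:
  c0 = (118.220007, 207.155134) px
  c1 = (206.724208, 238.181175) px
  c2 = (247.817843, 126.751357) px
  c3 = (163.992733, 103.388212) px
Planar DLT: solve 8×8 A·h = b for H (H[2,2]=1):
  H  [+327.68465 -248.84488 +183.95896]
  H  [+78.75942 +401.66467 +166.37004]
  H  [-0.21793 -0.34192 +1.00000]
B = K⁻¹H; ‖b₁‖=0.894623, ‖b₂‖=0.894623; λ = 2/(‖b₁‖+‖b₂‖) = 1.117789, sign → tz>0 ⇒ λ=+1.117789
r₁ = λ·B[:,0] = (+0.94173,+0.23195,-0.24360); r₂ = λ·B[:,1] = (-0.31301,+0.86945,-0.38220)
r₃ = r₁×r₂ = (+0.12315,+0.43618,+0.89139); SVD([r₁ r₂ r₃]) → R = UVᵀ:
  R  [+0.94173 -0.31301 +0.12315]
  R  [+0.23195 +0.86945 +0.43618]
  R  [-0.24360 -0.38220 +0.89139]
t = (-0.36080, -0.10494, +1.11779) m
tr R = 2.702579; θ = arccos((tr R − 1)/2) = 0.552359 rad = 31.648°
axis k = ((R−Rᵀ)₃₂, (R−Rᵀ)₁₃, (R−Rᵀ)₂₁) / (2 sinθ) = (-0.779853, +0.349487, +0.519315)
rvec = θ·k = (-0.430759, +0.193042, +0.286848)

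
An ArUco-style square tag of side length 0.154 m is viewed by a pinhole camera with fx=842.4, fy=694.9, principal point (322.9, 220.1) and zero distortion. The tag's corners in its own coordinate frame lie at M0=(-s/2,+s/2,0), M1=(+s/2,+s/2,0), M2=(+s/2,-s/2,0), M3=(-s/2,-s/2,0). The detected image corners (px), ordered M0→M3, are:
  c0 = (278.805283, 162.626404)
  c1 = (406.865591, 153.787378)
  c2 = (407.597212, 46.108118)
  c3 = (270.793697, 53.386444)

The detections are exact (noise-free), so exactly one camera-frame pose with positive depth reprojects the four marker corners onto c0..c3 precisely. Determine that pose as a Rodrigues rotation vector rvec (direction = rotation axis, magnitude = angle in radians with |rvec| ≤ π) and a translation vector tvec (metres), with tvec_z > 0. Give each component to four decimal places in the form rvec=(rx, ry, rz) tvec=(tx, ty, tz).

rvec=(0.4204, -0.1392, -0.0666) tvec=(0.0216, -0.1591, 0.9666)

Intrinsics K: fx=842.4, fy=694.9, cx=322.9, cy=220.1
Marker side s = 0.154 m; corners in marker frame (Z=0):
  M0 = (-0.0770, +0.0770, 0)
  M1 = (+0.0770, +0.0770, 0)
  M2 = (+0.0770, -0.0770, 0)
  M3 = (-0.0770, -0.0770, 0)
Detected image corners:
  c0 = (278.805283, 162.626404) px
  c1 = (406.865591, 153.787378) px
  c2 = (407.597212, 46.108118) px
  c3 = (270.793697, 53.386444) px
Planar DLT: solve 8×8 A·h = b for H (H[2,2]=1):
  H  [+901.65761 +168.38560 +341.71256]
  H  [-39.49397 +748.45243 +105.71408]
  H  [+0.12504 +0.42527 +1.00000]
B = K⁻¹H; ‖b₁‖=1.034538, ‖b₂‖=1.034538; λ = 2/(‖b₁‖+‖b₂‖) = 0.966615, sign → tz>0 ⇒ λ=+0.966615
r₁ = λ·B[:,0] = (+0.98828,-0.09322,+0.12086); r₂ = λ·B[:,1] = (+0.03565,+0.91091,+0.41107)
r₃ = r₁×r₂ = (-0.14841,-0.40194,+0.90356); SVD([r₁ r₂ r₃]) → R = UVᵀ:
  R  [+0.98828 +0.03565 -0.14841]
  R  [-0.09322 +0.91091 -0.40194]
  R  [+0.12086 +0.41107 +0.90356]
t = (+0.02159, -0.15911, +0.96662) m
tr R = 2.802745; θ = arccos((tr R − 1)/2) = 0.447867 rad = 25.661°
axis k = ((R−Rᵀ)₃₂, (R−Rᵀ)₁₃, (R−Rᵀ)₂₁) / (2 sinθ) = (+0.938720, -0.310912, -0.148791)
rvec = θ·k = (+0.420422, -0.139247, -0.066639)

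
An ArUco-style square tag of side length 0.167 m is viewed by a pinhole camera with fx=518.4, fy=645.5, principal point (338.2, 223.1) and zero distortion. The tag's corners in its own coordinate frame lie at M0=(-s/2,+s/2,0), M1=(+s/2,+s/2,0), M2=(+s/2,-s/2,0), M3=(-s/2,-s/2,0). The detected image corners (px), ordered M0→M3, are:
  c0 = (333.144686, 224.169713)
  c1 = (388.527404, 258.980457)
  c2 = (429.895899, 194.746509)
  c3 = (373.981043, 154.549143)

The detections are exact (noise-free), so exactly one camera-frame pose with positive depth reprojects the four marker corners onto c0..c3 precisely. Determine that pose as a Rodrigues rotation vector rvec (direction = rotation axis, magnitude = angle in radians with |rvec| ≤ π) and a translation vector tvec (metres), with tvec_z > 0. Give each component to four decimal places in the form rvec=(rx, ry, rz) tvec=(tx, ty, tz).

rvec=(0.4816, -0.2964, 0.5377) tvec=(0.1027, -0.0260, 1.2266)

Intrinsics K: fx=518.4, fy=645.5, cx=338.2, cy=223.1
Marker side s = 0.167 m; corners in marker frame (Z=0):
  M0 = (-0.0835, +0.0835, 0)
  M1 = (+0.0835, +0.0835, 0)
  M2 = (+0.0835, -0.0835, 0)
  M3 = (-0.0835, -0.0835, 0)
Detected image corners:
  c0 = (333.144686, 224.169713) px
  c1 = (388.527404, 258.980457) px
  c2 = (429.895899, 194.746509) px
  c3 = (373.981043, 154.549143) px
Planar DLT: solve 8×8 A·h = b for H (H[2,2]=1):
  H  [+454.53327 -134.69980 +381.62494]
  H  [+290.39637 +461.15655 +209.42628]
  H  [+0.31817 +0.29226 +1.00000]
B = K⁻¹H; ‖b₁‖=0.815254, ‖b₂‖=0.815254; λ = 2/(‖b₁‖+‖b₂‖) = 1.226612, sign → tz>0 ⇒ λ=+1.226612
r₁ = λ·B[:,0] = (+0.82088,+0.41694,+0.39027); r₂ = λ·B[:,1] = (-0.55260,+0.75241,+0.35849)
r₃ = r₁×r₂ = (-0.14417,-0.50994,+0.84804); SVD([r₁ r₂ r₃]) → R = UVᵀ:
  R  [+0.82088 -0.55260 -0.14417]
  R  [+0.41694 +0.75241 -0.50994]
  R  [+0.39027 +0.35849 +0.84804]
t = (+0.10275, -0.02598, +1.22661) m
tr R = 2.421334; θ = arccos((tr R − 1)/2) = 0.780350 rad = 44.711°
axis k = ((R−Rᵀ)₃₂, (R−Rᵀ)₁₃, (R−Rᵀ)₂₁) / (2 sinθ) = (+0.617199, -0.379832, +0.689052)
rvec = θ·k = (+0.481631, -0.296402, +0.537702)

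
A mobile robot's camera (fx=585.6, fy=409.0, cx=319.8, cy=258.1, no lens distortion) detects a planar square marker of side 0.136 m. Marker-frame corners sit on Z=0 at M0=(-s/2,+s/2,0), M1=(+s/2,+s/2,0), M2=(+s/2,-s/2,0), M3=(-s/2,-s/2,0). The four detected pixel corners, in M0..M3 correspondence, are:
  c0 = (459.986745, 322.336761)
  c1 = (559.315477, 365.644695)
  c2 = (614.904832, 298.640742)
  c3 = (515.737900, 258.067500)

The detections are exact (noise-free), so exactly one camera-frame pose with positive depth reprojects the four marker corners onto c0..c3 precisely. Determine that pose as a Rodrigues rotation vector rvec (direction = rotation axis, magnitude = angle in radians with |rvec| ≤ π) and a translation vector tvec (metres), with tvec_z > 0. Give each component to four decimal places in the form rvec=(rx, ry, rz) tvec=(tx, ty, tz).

rvec=(-0.1403, 0.1273, 0.5632) tvec=(0.2670, 0.0923, 0.7198)

Intrinsics K: fx=585.6, fy=409.0, cx=319.8, cy=258.1
Marker side s = 0.136 m; corners in marker frame (Z=0):
  M0 = (-0.0680, +0.0680, 0)
  M1 = (+0.0680, +0.0680, 0)
  M2 = (+0.0680, -0.0680, 0)
  M3 = (-0.0680, -0.0680, 0)
Detected image corners:
  c0 = (459.986745, 322.336761) px
  c1 = (559.315477, 365.644695) px
  c2 = (614.904832, 298.640742) px
  c3 = (515.737900, 258.067500) px
Planar DLT: solve 8×8 A·h = b for H (H[2,2]=1):
  H  [+611.57347 -482.08423 +537.00040]
  H  [+239.87238 +440.36243 +310.55688]
  H  [-0.21988 -0.13532 +1.00000]
B = K⁻¹H; ‖b₁‖=1.389328, ‖b₂‖=1.389328; λ = 2/(‖b₁‖+‖b₂‖) = 0.719772, sign → tz>0 ⇒ λ=+0.719772
r₁ = λ·B[:,0] = (+0.83813,+0.52201,-0.15827); r₂ = λ·B[:,1] = (-0.53935,+0.83643,-0.09740)
r₃ = r₁×r₂ = (+0.08153,+0.16700,+0.98258); SVD([r₁ r₂ r₃]) → R = UVᵀ:
  R  [+0.83813 -0.53935 +0.08153]
  R  [+0.52201 +0.83643 +0.16700]
  R  [-0.15827 -0.09740 +0.98258]
t = (+0.26697, +0.09232, +0.71977) m
tr R = 2.657139; θ = arccos((tr R − 1)/2) = 0.594248 rad = 34.048°
axis k = ((R−Rᵀ)₃₂, (R−Rᵀ)₁₃, (R−Rᵀ)₂₁) / (2 sinθ) = (-0.236119, +0.214151, +0.947833)
rvec = θ·k = (-0.140313, +0.127259, +0.563248)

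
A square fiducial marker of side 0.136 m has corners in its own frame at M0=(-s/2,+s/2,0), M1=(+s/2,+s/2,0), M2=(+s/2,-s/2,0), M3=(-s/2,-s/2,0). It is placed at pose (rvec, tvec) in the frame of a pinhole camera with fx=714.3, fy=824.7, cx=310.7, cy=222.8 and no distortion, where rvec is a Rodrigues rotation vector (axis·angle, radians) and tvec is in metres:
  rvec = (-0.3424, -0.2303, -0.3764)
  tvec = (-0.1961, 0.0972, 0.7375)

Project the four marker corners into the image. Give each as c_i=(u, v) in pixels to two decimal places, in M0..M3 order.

c0=(74.95, 433.11) c1=(206.42, 373.73) c2=(162.06, 239.92) c3=(35.14, 289.27)

Intrinsics K: fx=714.3, fy=824.7, cx=310.7, cy=222.8
Marker side s = 0.136 m; corners in marker frame (Z=0):
  M0 = (-0.0680, +0.0680, 0)
  M1 = (+0.0680, +0.0680, 0)
  M2 = (+0.0680, -0.0680, 0)
  M3 = (-0.0680, -0.0680, 0)
rvec = (-0.3424, -0.2303, -0.3764), |rvec| = θ = 0.55853 rad = 32.001°
Rodrigues: sinθ=0.52994, 1−cosθ=0.15196; R = I + sinθ·[k]× + (1−cosθ)·[k]×²:
    [+0.90515 +0.39555 -0.15573]
    [-0.31872 +0.87387 +0.36710]
    [+0.28129 -0.28265 +0.91705]
t = (-0.1961, 0.0972, 0.7375) m
M0: Pc = R·M0+t = (-0.23075, +0.17830, +0.69915); u = 714.3·(-0.23075)/0.69915 + 310.7 = 74.9476, v = 824.7·(+0.17830)/0.69915 + 222.8 = 433.1133
M1: Pc = R·M1+t = (-0.10765, +0.13495, +0.73741); u = 714.3·(-0.10765)/0.73741 + 310.7 = 206.4206, v = 824.7·(+0.13495)/0.73741 + 222.8 = 373.7254
M2: Pc = R·M2+t = (-0.16145, +0.01610, +0.77585); u = 714.3·(-0.16145)/0.77585 + 310.7 = 162.0604, v = 824.7·(+0.01610)/0.77585 + 222.8 = 239.9176
M3: Pc = R·M3+t = (-0.28455, +0.05945, +0.73759); u = 714.3·(-0.28455)/0.73759 + 310.7 = 35.1384, v = 824.7·(+0.05945)/0.73759 + 222.8 = 289.2705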